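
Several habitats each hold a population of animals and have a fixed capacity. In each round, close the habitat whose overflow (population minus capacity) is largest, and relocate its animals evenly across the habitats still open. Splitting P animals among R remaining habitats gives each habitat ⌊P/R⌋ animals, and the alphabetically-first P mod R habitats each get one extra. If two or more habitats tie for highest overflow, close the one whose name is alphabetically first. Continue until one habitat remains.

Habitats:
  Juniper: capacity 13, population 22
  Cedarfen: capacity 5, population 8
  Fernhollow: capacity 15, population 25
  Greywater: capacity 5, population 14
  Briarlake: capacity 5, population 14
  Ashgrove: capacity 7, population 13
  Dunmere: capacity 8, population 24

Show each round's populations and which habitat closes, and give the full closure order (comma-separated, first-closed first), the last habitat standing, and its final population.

Round 1: Ashgrove=13 Briarlake=14 Cedarfen=8 Dunmere=24 Fernhollow=25 Greywater=14 Juniper=22 → close Dunmere (overflow 16)
  24÷6 = 4 each, +1 to first 0
Round 2: Ashgrove=17 Briarlake=18 Cedarfen=12 Fernhollow=29 Greywater=18 Juniper=26 → close Fernhollow (overflow 14)
  29÷5 = 5 each, +1 to first 4
Round 3: Ashgrove=23 Briarlake=24 Cedarfen=18 Greywater=24 Juniper=31 → close Briarlake (overflow 19)
  24÷4 = 6 each, +1 to first 0
Round 4: Ashgrove=29 Cedarfen=24 Greywater=30 Juniper=37 → close Greywater (overflow 25)
  30÷3 = 10 each, +1 to first 0
Round 5: Ashgrove=39 Cedarfen=34 Juniper=47 → close Juniper (overflow 34)
  47÷2 = 23 each, +1 to first 1
Round 6: Ashgrove=63 Cedarfen=57 → close Ashgrove (overflow 56)
  63÷1 = 63 each, +1 to first 0

Closure order: Dunmere, Fernhollow, Briarlake, Greywater, Juniper, Ashgrove
Last habitat: Cedarfen with 120 animals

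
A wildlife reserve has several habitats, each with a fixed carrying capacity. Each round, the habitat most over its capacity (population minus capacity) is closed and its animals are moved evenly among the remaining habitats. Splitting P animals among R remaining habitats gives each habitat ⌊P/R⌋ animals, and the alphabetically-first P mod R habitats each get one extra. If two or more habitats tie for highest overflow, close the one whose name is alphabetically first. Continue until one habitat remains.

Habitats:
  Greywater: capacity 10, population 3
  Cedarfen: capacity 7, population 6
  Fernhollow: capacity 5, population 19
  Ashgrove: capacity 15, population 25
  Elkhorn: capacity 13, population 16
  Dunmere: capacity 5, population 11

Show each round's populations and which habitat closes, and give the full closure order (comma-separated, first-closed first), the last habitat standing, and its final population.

Round 1: Ashgrove=25 Cedarfen=6 Dunmere=11 Elkhorn=16 Fernhollow=19 Greywater=3 → close Fernhollow (overflow 14)
  19÷5 = 3 each, +1 to first 4
Round 2: Ashgrove=29 Cedarfen=10 Dunmere=15 Elkhorn=20 Greywater=6 → close Ashgrove (overflow 14)
  29÷4 = 7 each, +1 to first 1
Round 3: Cedarfen=18 Dunmere=22 Elkhorn=27 Greywater=13 → close Dunmere (overflow 17)
  22÷3 = 7 each, +1 to first 1
Round 4: Cedarfen=26 Elkhorn=34 Greywater=20 → close Elkhorn (overflow 21)
  34÷2 = 17 each, +1 to first 0
Round 5: Cedarfen=43 Greywater=37 → close Cedarfen (overflow 36)
  43÷1 = 43 each, +1 to first 0

Closure order: Fernhollow, Ashgrove, Dunmere, Elkhorn, Cedarfen
Last habitat: Greywater with 80 animals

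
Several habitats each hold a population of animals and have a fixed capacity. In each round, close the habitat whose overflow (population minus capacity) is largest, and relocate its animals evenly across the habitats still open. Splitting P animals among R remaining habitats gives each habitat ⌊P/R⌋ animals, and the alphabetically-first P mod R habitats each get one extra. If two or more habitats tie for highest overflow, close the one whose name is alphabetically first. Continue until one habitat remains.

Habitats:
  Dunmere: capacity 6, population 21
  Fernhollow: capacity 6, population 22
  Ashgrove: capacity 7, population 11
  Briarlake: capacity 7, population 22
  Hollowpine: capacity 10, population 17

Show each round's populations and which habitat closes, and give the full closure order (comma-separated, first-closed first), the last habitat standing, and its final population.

Round 1: Ashgrove=11 Briarlake=22 Dunmere=21 Fernhollow=22 Hollowpine=17 → close Fernhollow (overflow 16)
  22÷4 = 5 each, +1 to first 2
Round 2: Ashgrove=17 Briarlake=28 Dunmere=26 Hollowpine=22 → close Briarlake (overflow 21)
  28÷3 = 9 each, +1 to first 1
Round 3: Ashgrove=27 Dunmere=35 Hollowpine=31 → close Dunmere (overflow 29)
  35÷2 = 17 each, +1 to first 1
Round 4: Ashgrove=45 Hollowpine=48 → close Ashgrove (overflow 38)
  45÷1 = 45 each, +1 to first 0

Closure order: Fernhollow, Briarlake, Dunmere, Ashgrove
Last habitat: Hollowpine with 93 animals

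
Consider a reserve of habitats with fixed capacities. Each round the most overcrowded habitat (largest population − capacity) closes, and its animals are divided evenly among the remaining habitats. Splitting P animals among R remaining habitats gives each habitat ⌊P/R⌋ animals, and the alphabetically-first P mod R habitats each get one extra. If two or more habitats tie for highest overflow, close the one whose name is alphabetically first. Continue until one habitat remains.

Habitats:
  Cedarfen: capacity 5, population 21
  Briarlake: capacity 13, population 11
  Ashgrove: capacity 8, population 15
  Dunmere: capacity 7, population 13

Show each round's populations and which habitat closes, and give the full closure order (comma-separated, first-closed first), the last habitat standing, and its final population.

Closure order: Cedarfen, Ashgrove, Dunmere
Last habitat: Briarlake with 60 animals

Round 1: Ashgrove=15 Briarlake=11 Cedarfen=21 Dunmere=13 → close Cedarfen (overflow 16)
  21÷3 = 7 each, +1 to first 0
Round 2: Ashgrove=22 Briarlake=18 Dunmere=20 → close Ashgrove (overflow 14)
  22÷2 = 11 each, +1 to first 0
Round 3: Briarlake=29 Dunmere=31 → close Dunmere (overflow 24)
  31÷1 = 31 each, +1 to first 0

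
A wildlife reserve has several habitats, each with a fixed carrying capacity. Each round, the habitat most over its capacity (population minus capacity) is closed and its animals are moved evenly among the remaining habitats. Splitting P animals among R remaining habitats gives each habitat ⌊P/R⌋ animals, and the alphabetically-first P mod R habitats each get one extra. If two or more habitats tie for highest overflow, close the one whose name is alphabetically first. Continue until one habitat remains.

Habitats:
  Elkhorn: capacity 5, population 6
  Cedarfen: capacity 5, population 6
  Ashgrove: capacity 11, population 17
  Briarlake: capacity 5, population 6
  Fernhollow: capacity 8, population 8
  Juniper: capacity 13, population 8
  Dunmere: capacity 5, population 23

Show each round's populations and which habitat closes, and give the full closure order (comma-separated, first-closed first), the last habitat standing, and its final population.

Round 1: Ashgrove=17 Briarlake=6 Cedarfen=6 Dunmere=23 Elkhorn=6 Fernhollow=8 Juniper=8 → close Dunmere (overflow 18)
  23÷6 = 3 each, +1 to first 5
Round 2: Ashgrove=21 Briarlake=10 Cedarfen=10 Elkhorn=10 Fernhollow=12 Juniper=11 → close Ashgrove (overflow 10)
  21÷5 = 4 each, +1 to first 1
Round 3: Briarlake=15 Cedarfen=14 Elkhorn=14 Fernhollow=16 Juniper=15 → close Briarlake (overflow 10)
  15÷4 = 3 each, +1 to first 3
Round 4: Cedarfen=18 Elkhorn=18 Fernhollow=20 Juniper=18 → close Cedarfen (overflow 13)
  18÷3 = 6 each, +1 to first 0
Round 5: Elkhorn=24 Fernhollow=26 Juniper=24 → close Elkhorn (overflow 19)
  24÷2 = 12 each, +1 to first 0
Round 6: Fernhollow=38 Juniper=36 → close Fernhollow (overflow 30)
  38÷1 = 38 each, +1 to first 0

Closure order: Dunmere, Ashgrove, Briarlake, Cedarfen, Elkhorn, Fernhollow
Last habitat: Juniper with 74 animals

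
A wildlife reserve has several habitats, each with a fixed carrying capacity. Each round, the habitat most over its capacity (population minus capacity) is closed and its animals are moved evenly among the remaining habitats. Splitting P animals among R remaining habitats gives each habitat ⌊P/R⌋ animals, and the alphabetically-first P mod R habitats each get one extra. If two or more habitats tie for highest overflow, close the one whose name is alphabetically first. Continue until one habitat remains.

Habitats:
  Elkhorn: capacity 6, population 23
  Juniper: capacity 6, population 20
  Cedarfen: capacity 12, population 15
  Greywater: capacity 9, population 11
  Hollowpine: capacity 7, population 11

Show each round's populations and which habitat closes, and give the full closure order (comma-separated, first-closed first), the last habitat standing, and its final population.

Closure order: Elkhorn, Juniper, Cedarfen, Hollowpine
Last habitat: Greywater with 80 animals

Round 1: Cedarfen=15 Elkhorn=23 Greywater=11 Hollowpine=11 Juniper=20 → close Elkhorn (overflow 17)
  23÷4 = 5 each, +1 to first 3
Round 2: Cedarfen=21 Greywater=17 Hollowpine=17 Juniper=25 → close Juniper (overflow 19)
  25÷3 = 8 each, +1 to first 1
Round 3: Cedarfen=30 Greywater=25 Hollowpine=25 → close Cedarfen (overflow 18)
  30÷2 = 15 each, +1 to first 0
Round 4: Greywater=40 Hollowpine=40 → close Hollowpine (overflow 33)
  40÷1 = 40 each, +1 to first 0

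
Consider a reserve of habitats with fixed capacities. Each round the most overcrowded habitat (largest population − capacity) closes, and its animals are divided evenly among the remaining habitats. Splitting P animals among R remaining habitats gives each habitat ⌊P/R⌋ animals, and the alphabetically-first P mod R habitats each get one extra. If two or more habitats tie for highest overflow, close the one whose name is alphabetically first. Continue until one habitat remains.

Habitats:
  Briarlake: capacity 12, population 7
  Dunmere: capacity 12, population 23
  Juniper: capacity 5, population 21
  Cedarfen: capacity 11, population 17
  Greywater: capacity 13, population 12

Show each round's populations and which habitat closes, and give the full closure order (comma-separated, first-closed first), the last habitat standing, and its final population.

Closure order: Juniper, Dunmere, Cedarfen, Greywater
Last habitat: Briarlake with 80 animals

Round 1: Briarlake=7 Cedarfen=17 Dunmere=23 Greywater=12 Juniper=21 → close Juniper (overflow 16)
  21÷4 = 5 each, +1 to first 1
Round 2: Briarlake=13 Cedarfen=22 Dunmere=28 Greywater=17 → close Dunmere (overflow 16)
  28÷3 = 9 each, +1 to first 1
Round 3: Briarlake=23 Cedarfen=31 Greywater=26 → close Cedarfen (overflow 20)
  31÷2 = 15 each, +1 to first 1
Round 4: Briarlake=39 Greywater=41 → close Greywater (overflow 28)
  41÷1 = 41 each, +1 to first 0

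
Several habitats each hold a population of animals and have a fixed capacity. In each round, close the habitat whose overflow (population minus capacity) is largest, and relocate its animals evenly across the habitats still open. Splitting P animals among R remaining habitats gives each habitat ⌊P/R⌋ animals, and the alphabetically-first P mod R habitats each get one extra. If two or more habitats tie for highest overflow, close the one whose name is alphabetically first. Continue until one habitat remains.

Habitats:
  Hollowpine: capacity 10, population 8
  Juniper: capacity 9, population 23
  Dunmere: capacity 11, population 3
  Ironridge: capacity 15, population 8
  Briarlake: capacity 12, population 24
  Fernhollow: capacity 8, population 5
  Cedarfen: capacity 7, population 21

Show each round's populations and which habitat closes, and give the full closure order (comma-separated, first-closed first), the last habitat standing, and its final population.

Round 1: Briarlake=24 Cedarfen=21 Dunmere=3 Fernhollow=5 Hollowpine=8 Ironridge=8 Juniper=23 → close Cedarfen (overflow 14)
  21÷6 = 3 each, +1 to first 3
Round 2: Briarlake=28 Dunmere=7 Fernhollow=9 Hollowpine=11 Ironridge=11 Juniper=26 → close Juniper (overflow 17)
  26÷5 = 5 each, +1 to first 1
Round 3: Briarlake=34 Dunmere=12 Fernhollow=14 Hollowpine=16 Ironridge=16 → close Briarlake (overflow 22)
  34÷4 = 8 each, +1 to first 2
Round 4: Dunmere=21 Fernhollow=23 Hollowpine=24 Ironridge=24 → close Fernhollow (overflow 15)
  23÷3 = 7 each, +1 to first 2
Round 5: Dunmere=29 Hollowpine=32 Ironridge=31 → close Hollowpine (overflow 22)
  32÷2 = 16 each, +1 to first 0
Round 6: Dunmere=45 Ironridge=47 → close Dunmere (overflow 34)
  45÷1 = 45 each, +1 to first 0

Closure order: Cedarfen, Juniper, Briarlake, Fernhollow, Hollowpine, Dunmere
Last habitat: Ironridge with 92 animals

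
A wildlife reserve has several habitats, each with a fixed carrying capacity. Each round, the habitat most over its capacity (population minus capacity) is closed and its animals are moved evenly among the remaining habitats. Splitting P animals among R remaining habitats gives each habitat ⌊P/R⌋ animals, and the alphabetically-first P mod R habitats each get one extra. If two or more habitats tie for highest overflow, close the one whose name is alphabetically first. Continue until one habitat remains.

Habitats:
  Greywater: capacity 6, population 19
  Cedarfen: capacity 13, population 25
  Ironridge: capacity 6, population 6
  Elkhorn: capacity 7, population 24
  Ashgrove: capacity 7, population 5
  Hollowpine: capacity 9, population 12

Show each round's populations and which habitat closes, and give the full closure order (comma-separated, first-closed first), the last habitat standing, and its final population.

Round 1: Ashgrove=5 Cedarfen=25 Elkhorn=24 Greywater=19 Hollowpine=12 Ironridge=6 → close Elkhorn (overflow 17)
  24÷5 = 4 each, +1 to first 4
Round 2: Ashgrove=10 Cedarfen=30 Greywater=24 Hollowpine=17 Ironridge=10 → close Greywater (overflow 18)
  24÷4 = 6 each, +1 to first 0
Round 3: Ashgrove=16 Cedarfen=36 Hollowpine=23 Ironridge=16 → close Cedarfen (overflow 23)
  36÷3 = 12 each, +1 to first 0
Round 4: Ashgrove=28 Hollowpine=35 Ironridge=28 → close Hollowpine (overflow 26)
  35÷2 = 17 each, +1 to first 1
Round 5: Ashgrove=46 Ironridge=45 → close Ashgrove (overflow 39)
  46÷1 = 46 each, +1 to first 0

Closure order: Elkhorn, Greywater, Cedarfen, Hollowpine, Ashgrove
Last habitat: Ironridge with 91 animals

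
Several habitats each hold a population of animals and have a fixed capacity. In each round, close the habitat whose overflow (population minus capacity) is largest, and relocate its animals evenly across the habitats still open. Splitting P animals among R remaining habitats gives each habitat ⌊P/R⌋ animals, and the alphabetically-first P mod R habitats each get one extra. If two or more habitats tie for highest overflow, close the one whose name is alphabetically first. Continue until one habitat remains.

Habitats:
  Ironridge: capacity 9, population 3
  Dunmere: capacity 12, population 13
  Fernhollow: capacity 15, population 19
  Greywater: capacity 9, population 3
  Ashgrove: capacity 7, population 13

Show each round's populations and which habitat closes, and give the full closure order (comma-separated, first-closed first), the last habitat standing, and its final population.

Round 1: Ashgrove=13 Dunmere=13 Fernhollow=19 Greywater=3 Ironridge=3 → close Ashgrove (overflow 6)
  13÷4 = 3 each, +1 to first 1
Round 2: Dunmere=17 Fernhollow=22 Greywater=6 Ironridge=6 → close Fernhollow (overflow 7)
  22÷3 = 7 each, +1 to first 1
Round 3: Dunmere=25 Greywater=13 Ironridge=13 → close Dunmere (overflow 13)
  25÷2 = 12 each, +1 to first 1
Round 4: Greywater=26 Ironridge=25 → close Greywater (overflow 17)
  26÷1 = 26 each, +1 to first 0

Closure order: Ashgrove, Fernhollow, Dunmere, Greywater
Last habitat: Ironridge with 51 animals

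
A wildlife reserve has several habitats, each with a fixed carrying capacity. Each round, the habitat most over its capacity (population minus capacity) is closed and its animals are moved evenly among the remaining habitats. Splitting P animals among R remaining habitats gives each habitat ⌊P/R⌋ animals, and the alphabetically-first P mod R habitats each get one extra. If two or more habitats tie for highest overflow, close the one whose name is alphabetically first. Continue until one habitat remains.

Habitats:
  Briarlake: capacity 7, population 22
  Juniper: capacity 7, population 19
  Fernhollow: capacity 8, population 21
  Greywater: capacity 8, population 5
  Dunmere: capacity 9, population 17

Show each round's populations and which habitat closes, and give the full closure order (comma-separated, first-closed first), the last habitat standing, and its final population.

Closure order: Briarlake, Fernhollow, Juniper, Dunmere
Last habitat: Greywater with 84 animals

Round 1: Briarlake=22 Dunmere=17 Fernhollow=21 Greywater=5 Juniper=19 → close Briarlake (overflow 15)
  22÷4 = 5 each, +1 to first 2
Round 2: Dunmere=23 Fernhollow=27 Greywater=10 Juniper=24 → close Fernhollow (overflow 19)
  27÷3 = 9 each, +1 to first 0
Round 3: Dunmere=32 Greywater=19 Juniper=33 → close Juniper (overflow 26)
  33÷2 = 16 each, +1 to first 1
Round 4: Dunmere=49 Greywater=35 → close Dunmere (overflow 40)
  49÷1 = 49 each, +1 to first 0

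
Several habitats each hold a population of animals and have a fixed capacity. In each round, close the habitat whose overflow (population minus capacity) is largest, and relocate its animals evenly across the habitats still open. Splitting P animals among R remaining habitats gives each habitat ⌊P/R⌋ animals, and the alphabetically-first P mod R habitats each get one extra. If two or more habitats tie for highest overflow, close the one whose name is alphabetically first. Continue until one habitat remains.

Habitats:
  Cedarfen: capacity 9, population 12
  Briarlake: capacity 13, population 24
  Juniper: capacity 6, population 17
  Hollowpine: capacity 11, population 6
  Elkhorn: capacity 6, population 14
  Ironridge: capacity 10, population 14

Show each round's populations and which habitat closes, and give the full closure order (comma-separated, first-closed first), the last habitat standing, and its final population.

Closure order: Briarlake, Juniper, Elkhorn, Cedarfen, Ironridge
Last habitat: Hollowpine with 87 animals

Round 1: Briarlake=24 Cedarfen=12 Elkhorn=14 Hollowpine=6 Ironridge=14 Juniper=17 → close Briarlake (overflow 11)
  24÷5 = 4 each, +1 to first 4
Round 2: Cedarfen=17 Elkhorn=19 Hollowpine=11 Ironridge=19 Juniper=21 → close Juniper (overflow 15)
  21÷4 = 5 each, +1 to first 1
Round 3: Cedarfen=23 Elkhorn=24 Hollowpine=16 Ironridge=24 → close Elkhorn (overflow 18)
  24÷3 = 8 each, +1 to first 0
Round 4: Cedarfen=31 Hollowpine=24 Ironridge=32 → close Cedarfen (overflow 22)
  31÷2 = 15 each, +1 to first 1
Round 5: Hollowpine=40 Ironridge=47 → close Ironridge (overflow 37)
  47÷1 = 47 each, +1 to first 0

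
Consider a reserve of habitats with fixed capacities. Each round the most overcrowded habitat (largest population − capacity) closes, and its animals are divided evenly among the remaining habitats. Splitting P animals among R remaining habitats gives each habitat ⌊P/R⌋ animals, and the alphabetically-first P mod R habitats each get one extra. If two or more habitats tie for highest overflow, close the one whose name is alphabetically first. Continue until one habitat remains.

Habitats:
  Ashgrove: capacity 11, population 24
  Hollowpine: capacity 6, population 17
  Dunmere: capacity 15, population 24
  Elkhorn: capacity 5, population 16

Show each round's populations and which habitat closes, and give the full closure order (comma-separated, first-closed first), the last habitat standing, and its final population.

Closure order: Ashgrove, Elkhorn, Hollowpine
Last habitat: Dunmere with 81 animals

Round 1: Ashgrove=24 Dunmere=24 Elkhorn=16 Hollowpine=17 → close Ashgrove (overflow 13)
  24÷3 = 8 each, +1 to first 0
Round 2: Dunmere=32 Elkhorn=24 Hollowpine=25 → close Elkhorn (overflow 19)
  24÷2 = 12 each, +1 to first 0
Round 3: Dunmere=44 Hollowpine=37 → close Hollowpine (overflow 31)
  37÷1 = 37 each, +1 to first 0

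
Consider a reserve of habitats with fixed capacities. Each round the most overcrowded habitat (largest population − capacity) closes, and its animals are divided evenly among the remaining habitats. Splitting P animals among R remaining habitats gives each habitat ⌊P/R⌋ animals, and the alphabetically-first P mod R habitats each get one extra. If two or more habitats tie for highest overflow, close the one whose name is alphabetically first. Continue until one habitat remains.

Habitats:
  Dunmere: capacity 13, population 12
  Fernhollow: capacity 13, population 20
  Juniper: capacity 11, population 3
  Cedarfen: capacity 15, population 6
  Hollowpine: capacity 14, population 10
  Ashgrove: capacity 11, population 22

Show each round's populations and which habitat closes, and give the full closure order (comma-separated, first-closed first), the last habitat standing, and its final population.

Round 1: Ashgrove=22 Cedarfen=6 Dunmere=12 Fernhollow=20 Hollowpine=10 Juniper=3 → close Ashgrove (overflow 11)
  22÷5 = 4 each, +1 to first 2
Round 2: Cedarfen=11 Dunmere=17 Fernhollow=24 Hollowpine=14 Juniper=7 → close Fernhollow (overflow 11)
  24÷4 = 6 each, +1 to first 0
Round 3: Cedarfen=17 Dunmere=23 Hollowpine=20 Juniper=13 → close Dunmere (overflow 10)
  23÷3 = 7 each, +1 to first 2
Round 4: Cedarfen=25 Hollowpine=28 Juniper=20 → close Hollowpine (overflow 14)
  28÷2 = 14 each, +1 to first 0
Round 5: Cedarfen=39 Juniper=34 → close Cedarfen (overflow 24)
  39÷1 = 39 each, +1 to first 0

Closure order: Ashgrove, Fernhollow, Dunmere, Hollowpine, Cedarfen
Last habitat: Juniper with 73 animals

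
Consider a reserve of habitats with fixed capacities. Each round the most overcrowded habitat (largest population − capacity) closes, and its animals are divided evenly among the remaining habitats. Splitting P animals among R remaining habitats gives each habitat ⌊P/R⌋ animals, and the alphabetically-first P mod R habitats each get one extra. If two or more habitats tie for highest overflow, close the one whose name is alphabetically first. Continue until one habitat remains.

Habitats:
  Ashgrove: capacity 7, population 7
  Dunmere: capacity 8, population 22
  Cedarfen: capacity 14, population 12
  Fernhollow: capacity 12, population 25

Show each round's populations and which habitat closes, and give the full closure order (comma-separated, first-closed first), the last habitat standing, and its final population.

Closure order: Dunmere, Fernhollow, Ashgrove
Last habitat: Cedarfen with 66 animals

Round 1: Ashgrove=7 Cedarfen=12 Dunmere=22 Fernhollow=25 → close Dunmere (overflow 14)
  22÷3 = 7 each, +1 to first 1
Round 2: Ashgrove=15 Cedarfen=19 Fernhollow=32 → close Fernhollow (overflow 20)
  32÷2 = 16 each, +1 to first 0
Round 3: Ashgrove=31 Cedarfen=35 → close Ashgrove (overflow 24)
  31÷1 = 31 each, +1 to first 0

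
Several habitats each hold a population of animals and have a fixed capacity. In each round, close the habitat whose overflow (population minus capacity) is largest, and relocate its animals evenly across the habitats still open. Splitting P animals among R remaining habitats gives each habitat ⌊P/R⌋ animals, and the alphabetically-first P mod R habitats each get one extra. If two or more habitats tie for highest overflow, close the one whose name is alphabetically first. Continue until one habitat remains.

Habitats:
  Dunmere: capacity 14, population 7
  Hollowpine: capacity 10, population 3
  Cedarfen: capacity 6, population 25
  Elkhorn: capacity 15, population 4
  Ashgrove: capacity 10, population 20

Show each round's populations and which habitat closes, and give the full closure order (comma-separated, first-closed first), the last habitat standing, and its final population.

Round 1: Ashgrove=20 Cedarfen=25 Dunmere=7 Elkhorn=4 Hollowpine=3 → close Cedarfen (overflow 19)
  25÷4 = 6 each, +1 to first 1
Round 2: Ashgrove=27 Dunmere=13 Elkhorn=10 Hollowpine=9 → close Ashgrove (overflow 17)
  27÷3 = 9 each, +1 to first 0
Round 3: Dunmere=22 Elkhorn=19 Hollowpine=18 → close Dunmere (overflow 8)
  22÷2 = 11 each, +1 to first 0
Round 4: Elkhorn=30 Hollowpine=29 → close Hollowpine (overflow 19)
  29÷1 = 29 each, +1 to first 0

Closure order: Cedarfen, Ashgrove, Dunmere, Hollowpine
Last habitat: Elkhorn with 59 animals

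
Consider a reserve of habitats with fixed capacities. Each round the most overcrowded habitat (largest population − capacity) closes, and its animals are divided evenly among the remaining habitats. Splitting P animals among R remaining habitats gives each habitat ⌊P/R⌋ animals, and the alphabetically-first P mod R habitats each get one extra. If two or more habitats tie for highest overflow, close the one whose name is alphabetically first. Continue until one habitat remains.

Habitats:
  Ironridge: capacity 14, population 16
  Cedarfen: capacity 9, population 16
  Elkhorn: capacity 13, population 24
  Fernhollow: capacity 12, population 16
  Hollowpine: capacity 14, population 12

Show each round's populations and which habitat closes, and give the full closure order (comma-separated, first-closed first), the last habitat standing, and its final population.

Round 1: Cedarfen=16 Elkhorn=24 Fernhollow=16 Hollowpine=12 Ironridge=16 → close Elkhorn (overflow 11)
  24÷4 = 6 each, +1 to first 0
Round 2: Cedarfen=22 Fernhollow=22 Hollowpine=18 Ironridge=22 → close Cedarfen (overflow 13)
  22÷3 = 7 each, +1 to first 1
Round 3: Fernhollow=30 Hollowpine=25 Ironridge=29 → close Fernhollow (overflow 18)
  30÷2 = 15 each, +1 to first 0
Round 4: Hollowpine=40 Ironridge=44 → close Ironridge (overflow 30)
  44÷1 = 44 each, +1 to first 0

Closure order: Elkhorn, Cedarfen, Fernhollow, Ironridge
Last habitat: Hollowpine with 84 animals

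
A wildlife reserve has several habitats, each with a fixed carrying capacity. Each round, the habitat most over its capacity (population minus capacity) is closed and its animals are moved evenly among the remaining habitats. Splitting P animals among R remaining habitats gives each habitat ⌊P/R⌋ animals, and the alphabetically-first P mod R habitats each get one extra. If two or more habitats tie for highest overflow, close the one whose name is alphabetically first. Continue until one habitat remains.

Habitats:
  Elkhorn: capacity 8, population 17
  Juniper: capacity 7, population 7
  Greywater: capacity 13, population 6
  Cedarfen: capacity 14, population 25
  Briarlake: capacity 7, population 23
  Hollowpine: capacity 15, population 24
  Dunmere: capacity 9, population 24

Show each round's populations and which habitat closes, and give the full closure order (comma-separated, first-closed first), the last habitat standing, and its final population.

Round 1: Briarlake=23 Cedarfen=25 Dunmere=24 Elkhorn=17 Greywater=6 Hollowpine=24 Juniper=7 → close Briarlake (overflow 16)
  23÷6 = 3 each, +1 to first 5
Round 2: Cedarfen=29 Dunmere=28 Elkhorn=21 Greywater=10 Hollowpine=28 Juniper=10 → close Dunmere (overflow 19)
  28÷5 = 5 each, +1 to first 3
Round 3: Cedarfen=35 Elkhorn=27 Greywater=16 Hollowpine=33 Juniper=15 → close Cedarfen (overflow 21)
  35÷4 = 8 each, +1 to first 3
Round 4: Elkhorn=36 Greywater=25 Hollowpine=42 Juniper=23 → close Elkhorn (overflow 28)
  36÷3 = 12 each, +1 to first 0
Round 5: Greywater=37 Hollowpine=54 Juniper=35 → close Hollowpine (overflow 39)
  54÷2 = 27 each, +1 to first 0
Round 6: Greywater=64 Juniper=62 → close Juniper (overflow 55)
  62÷1 = 62 each, +1 to first 0

Closure order: Briarlake, Dunmere, Cedarfen, Elkhorn, Hollowpine, Juniper
Last habitat: Greywater with 126 animals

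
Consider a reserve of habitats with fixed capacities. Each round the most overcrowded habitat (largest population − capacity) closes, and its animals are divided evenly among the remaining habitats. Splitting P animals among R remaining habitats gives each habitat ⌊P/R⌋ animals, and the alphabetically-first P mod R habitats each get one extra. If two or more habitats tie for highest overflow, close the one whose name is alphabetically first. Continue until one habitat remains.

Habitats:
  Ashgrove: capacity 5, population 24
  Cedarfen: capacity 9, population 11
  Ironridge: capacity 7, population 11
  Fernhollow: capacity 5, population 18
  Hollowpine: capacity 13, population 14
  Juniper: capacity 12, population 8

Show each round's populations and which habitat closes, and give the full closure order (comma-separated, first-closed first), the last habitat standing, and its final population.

Round 1: Ashgrove=24 Cedarfen=11 Fernhollow=18 Hollowpine=14 Ironridge=11 Juniper=8 → close Ashgrove (overflow 19)
  24÷5 = 4 each, +1 to first 4
Round 2: Cedarfen=16 Fernhollow=23 Hollowpine=19 Ironridge=16 Juniper=12 → close Fernhollow (overflow 18)
  23÷4 = 5 each, +1 to first 3
Round 3: Cedarfen=22 Hollowpine=25 Ironridge=22 Juniper=17 → close Ironridge (overflow 15)
  22÷3 = 7 each, +1 to first 1
Round 4: Cedarfen=30 Hollowpine=32 Juniper=24 → close Cedarfen (overflow 21)
  30÷2 = 15 each, +1 to first 0
Round 5: Hollowpine=47 Juniper=39 → close Hollowpine (overflow 34)
  47÷1 = 47 each, +1 to first 0

Closure order: Ashgrove, Fernhollow, Ironridge, Cedarfen, Hollowpine
Last habitat: Juniper with 86 animals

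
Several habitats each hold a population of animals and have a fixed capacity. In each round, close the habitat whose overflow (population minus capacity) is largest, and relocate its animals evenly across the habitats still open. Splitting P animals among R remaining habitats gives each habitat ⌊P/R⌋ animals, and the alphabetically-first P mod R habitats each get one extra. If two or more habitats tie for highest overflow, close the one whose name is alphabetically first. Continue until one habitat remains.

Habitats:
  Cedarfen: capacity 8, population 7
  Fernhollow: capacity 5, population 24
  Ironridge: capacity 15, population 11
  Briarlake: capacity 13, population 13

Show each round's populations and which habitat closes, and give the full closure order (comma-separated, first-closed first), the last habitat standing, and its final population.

Round 1: Briarlake=13 Cedarfen=7 Fernhollow=24 Ironridge=11 → close Fernhollow (overflow 19)
  24÷3 = 8 each, +1 to first 0
Round 2: Briarlake=21 Cedarfen=15 Ironridge=19 → close Briarlake (overflow 8)
  21÷2 = 10 each, +1 to first 1
Round 3: Cedarfen=26 Ironridge=29 → close Cedarfen (overflow 18)
  26÷1 = 26 each, +1 to first 0

Closure order: Fernhollow, Briarlake, Cedarfen
Last habitat: Ironridge with 55 animals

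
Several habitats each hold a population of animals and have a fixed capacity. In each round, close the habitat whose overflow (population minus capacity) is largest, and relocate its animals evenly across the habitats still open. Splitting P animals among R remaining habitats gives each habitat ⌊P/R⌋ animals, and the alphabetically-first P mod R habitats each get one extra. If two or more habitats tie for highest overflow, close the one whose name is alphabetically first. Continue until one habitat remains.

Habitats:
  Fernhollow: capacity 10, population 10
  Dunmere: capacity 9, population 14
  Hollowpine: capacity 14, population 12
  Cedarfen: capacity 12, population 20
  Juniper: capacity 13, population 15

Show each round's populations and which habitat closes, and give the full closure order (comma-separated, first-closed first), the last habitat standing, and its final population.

Round 1: Cedarfen=20 Dunmere=14 Fernhollow=10 Hollowpine=12 Juniper=15 → close Cedarfen (overflow 8)
  20÷4 = 5 each, +1 to first 0
Round 2: Dunmere=19 Fernhollow=15 Hollowpine=17 Juniper=20 → close Dunmere (overflow 10)
  19÷3 = 6 each, +1 to first 1
Round 3: Fernhollow=22 Hollowpine=23 Juniper=26 → close Juniper (overflow 13)
  26÷2 = 13 each, +1 to first 0
Round 4: Fernhollow=35 Hollowpine=36 → close Fernhollow (overflow 25)
  35÷1 = 35 each, +1 to first 0

Closure order: Cedarfen, Dunmere, Juniper, Fernhollow
Last habitat: Hollowpine with 71 animals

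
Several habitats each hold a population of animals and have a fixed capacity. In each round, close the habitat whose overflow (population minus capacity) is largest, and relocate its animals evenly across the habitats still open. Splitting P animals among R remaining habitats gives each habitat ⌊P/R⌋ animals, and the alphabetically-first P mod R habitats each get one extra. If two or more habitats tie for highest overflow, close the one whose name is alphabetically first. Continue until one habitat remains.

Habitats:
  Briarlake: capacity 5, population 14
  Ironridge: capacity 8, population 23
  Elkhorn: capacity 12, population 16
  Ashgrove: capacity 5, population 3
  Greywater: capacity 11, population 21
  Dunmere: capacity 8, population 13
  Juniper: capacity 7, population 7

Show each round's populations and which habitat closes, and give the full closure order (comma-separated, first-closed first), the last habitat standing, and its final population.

Closure order: Ironridge, Greywater, Briarlake, Dunmere, Elkhorn, Ashgrove
Last habitat: Juniper with 97 animals

Round 1: Ashgrove=3 Briarlake=14 Dunmere=13 Elkhorn=16 Greywater=21 Ironridge=23 Juniper=7 → close Ironridge (overflow 15)
  23÷6 = 3 each, +1 to first 5
Round 2: Ashgrove=7 Briarlake=18 Dunmere=17 Elkhorn=20 Greywater=25 Juniper=10 → close Greywater (overflow 14)
  25÷5 = 5 each, +1 to first 0
Round 3: Ashgrove=12 Briarlake=23 Dunmere=22 Elkhorn=25 Juniper=15 → close Briarlake (overflow 18)
  23÷4 = 5 each, +1 to first 3
Round 4: Ashgrove=18 Dunmere=28 Elkhorn=31 Juniper=20 → close Dunmere (overflow 20)
  28÷3 = 9 each, +1 to first 1
Round 5: Ashgrove=28 Elkhorn=40 Juniper=29 → close Elkhorn (overflow 28)
  40÷2 = 20 each, +1 to first 0
Round 6: Ashgrove=48 Juniper=49 → close Ashgrove (overflow 43)
  48÷1 = 48 each, +1 to first 0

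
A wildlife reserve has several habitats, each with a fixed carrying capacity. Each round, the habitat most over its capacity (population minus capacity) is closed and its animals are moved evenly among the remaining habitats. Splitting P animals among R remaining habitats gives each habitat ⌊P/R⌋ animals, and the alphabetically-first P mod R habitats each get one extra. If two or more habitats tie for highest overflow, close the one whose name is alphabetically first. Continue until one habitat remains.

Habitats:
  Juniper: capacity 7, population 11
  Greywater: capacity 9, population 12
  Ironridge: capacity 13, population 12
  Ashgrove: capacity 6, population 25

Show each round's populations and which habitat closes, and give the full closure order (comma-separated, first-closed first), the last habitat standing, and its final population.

Round 1: Ashgrove=25 Greywater=12 Ironridge=12 Juniper=11 → close Ashgrove (overflow 19)
  25÷3 = 8 each, +1 to first 1
Round 2: Greywater=21 Ironridge=20 Juniper=19 → close Greywater (overflow 12)
  21÷2 = 10 each, +1 to first 1
Round 3: Ironridge=31 Juniper=29 → close Juniper (overflow 22)
  29÷1 = 29 each, +1 to first 0

Closure order: Ashgrove, Greywater, Juniper
Last habitat: Ironridge with 60 animals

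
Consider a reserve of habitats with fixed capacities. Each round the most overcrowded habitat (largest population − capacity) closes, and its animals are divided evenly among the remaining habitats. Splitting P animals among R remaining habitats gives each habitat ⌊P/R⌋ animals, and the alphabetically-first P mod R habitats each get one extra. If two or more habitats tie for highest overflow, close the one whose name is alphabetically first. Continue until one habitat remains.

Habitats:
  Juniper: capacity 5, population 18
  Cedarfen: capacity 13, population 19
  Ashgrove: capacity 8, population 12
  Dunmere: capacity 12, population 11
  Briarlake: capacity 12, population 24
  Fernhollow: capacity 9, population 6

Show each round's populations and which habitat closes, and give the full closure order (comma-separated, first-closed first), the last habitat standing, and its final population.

Closure order: Juniper, Briarlake, Cedarfen, Ashgrove, Dunmere
Last habitat: Fernhollow with 90 animals

Round 1: Ashgrove=12 Briarlake=24 Cedarfen=19 Dunmere=11 Fernhollow=6 Juniper=18 → close Juniper (overflow 13)
  18÷5 = 3 each, +1 to first 3
Round 2: Ashgrove=16 Briarlake=28 Cedarfen=23 Dunmere=14 Fernhollow=9 → close Briarlake (overflow 16)
  28÷4 = 7 each, +1 to first 0
Round 3: Ashgrove=23 Cedarfen=30 Dunmere=21 Fernhollow=16 → close Cedarfen (overflow 17)
  30÷3 = 10 each, +1 to first 0
Round 4: Ashgrove=33 Dunmere=31 Fernhollow=26 → close Ashgrove (overflow 25)
  33÷2 = 16 each, +1 to first 1
Round 5: Dunmere=48 Fernhollow=42 → close Dunmere (overflow 36)
  48÷1 = 48 each, +1 to first 0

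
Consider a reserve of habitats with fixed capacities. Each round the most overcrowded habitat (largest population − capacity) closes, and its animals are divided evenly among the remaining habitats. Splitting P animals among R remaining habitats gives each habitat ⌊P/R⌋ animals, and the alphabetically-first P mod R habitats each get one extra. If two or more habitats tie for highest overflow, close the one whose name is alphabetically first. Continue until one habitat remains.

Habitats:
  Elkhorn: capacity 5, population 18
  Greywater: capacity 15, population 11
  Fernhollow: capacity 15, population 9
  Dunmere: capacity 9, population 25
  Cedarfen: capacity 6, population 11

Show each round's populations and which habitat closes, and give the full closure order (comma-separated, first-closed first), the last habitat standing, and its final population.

Closure order: Dunmere, Elkhorn, Cedarfen, Greywater
Last habitat: Fernhollow with 74 animals

Round 1: Cedarfen=11 Dunmere=25 Elkhorn=18 Fernhollow=9 Greywater=11 → close Dunmere (overflow 16)
  25÷4 = 6 each, +1 to first 1
Round 2: Cedarfen=18 Elkhorn=24 Fernhollow=15 Greywater=17 → close Elkhorn (overflow 19)
  24÷3 = 8 each, +1 to first 0
Round 3: Cedarfen=26 Fernhollow=23 Greywater=25 → close Cedarfen (overflow 20)
  26÷2 = 13 each, +1 to first 0
Round 4: Fernhollow=36 Greywater=38 → close Greywater (overflow 23)
  38÷1 = 38 each, +1 to first 0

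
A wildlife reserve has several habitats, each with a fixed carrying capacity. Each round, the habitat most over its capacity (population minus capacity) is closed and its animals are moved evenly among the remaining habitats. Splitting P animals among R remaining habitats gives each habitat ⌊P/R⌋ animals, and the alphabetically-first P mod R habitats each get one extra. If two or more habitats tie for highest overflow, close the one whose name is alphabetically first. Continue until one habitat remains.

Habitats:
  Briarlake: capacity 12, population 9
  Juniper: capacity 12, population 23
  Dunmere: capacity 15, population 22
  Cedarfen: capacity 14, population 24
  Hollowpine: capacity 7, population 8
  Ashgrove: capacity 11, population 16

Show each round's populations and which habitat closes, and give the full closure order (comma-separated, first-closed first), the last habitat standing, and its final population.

Round 1: Ashgrove=16 Briarlake=9 Cedarfen=24 Dunmere=22 Hollowpine=8 Juniper=23 → close Juniper (overflow 11)
  23÷5 = 4 each, +1 to first 3
Round 2: Ashgrove=21 Briarlake=14 Cedarfen=29 Dunmere=26 Hollowpine=12 → close Cedarfen (overflow 15)
  29÷4 = 7 each, +1 to first 1
Round 3: Ashgrove=29 Briarlake=21 Dunmere=33 Hollowpine=19 → close Ashgrove (overflow 18)
  29÷3 = 9 each, +1 to first 2
Round 4: Briarlake=31 Dunmere=43 Hollowpine=28 → close Dunmere (overflow 28)
  43÷2 = 21 each, +1 to first 1
Round 5: Briarlake=53 Hollowpine=49 → close Hollowpine (overflow 42)
  49÷1 = 49 each, +1 to first 0

Closure order: Juniper, Cedarfen, Ashgrove, Dunmere, Hollowpine
Last habitat: Briarlake with 102 animals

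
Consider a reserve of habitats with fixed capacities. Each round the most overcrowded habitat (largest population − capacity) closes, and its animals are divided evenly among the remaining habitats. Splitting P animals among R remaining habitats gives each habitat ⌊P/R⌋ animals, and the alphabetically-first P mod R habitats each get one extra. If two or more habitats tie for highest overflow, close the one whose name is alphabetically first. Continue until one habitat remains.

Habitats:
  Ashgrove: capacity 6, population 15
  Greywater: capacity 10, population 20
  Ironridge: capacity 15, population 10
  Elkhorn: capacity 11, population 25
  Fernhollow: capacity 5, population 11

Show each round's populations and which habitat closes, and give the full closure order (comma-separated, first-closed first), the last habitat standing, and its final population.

Closure order: Elkhorn, Ashgrove, Greywater, Fernhollow
Last habitat: Ironridge with 81 animals

Round 1: Ashgrove=15 Elkhorn=25 Fernhollow=11 Greywater=20 Ironridge=10 → close Elkhorn (overflow 14)
  25÷4 = 6 each, +1 to first 1
Round 2: Ashgrove=22 Fernhollow=17 Greywater=26 Ironridge=16 → close Ashgrove (overflow 16)
  22÷3 = 7 each, +1 to first 1
Round 3: Fernhollow=25 Greywater=33 Ironridge=23 → close Greywater (overflow 23)
  33÷2 = 16 each, +1 to first 1
Round 4: Fernhollow=42 Ironridge=39 → close Fernhollow (overflow 37)
  42÷1 = 42 each, +1 to first 0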